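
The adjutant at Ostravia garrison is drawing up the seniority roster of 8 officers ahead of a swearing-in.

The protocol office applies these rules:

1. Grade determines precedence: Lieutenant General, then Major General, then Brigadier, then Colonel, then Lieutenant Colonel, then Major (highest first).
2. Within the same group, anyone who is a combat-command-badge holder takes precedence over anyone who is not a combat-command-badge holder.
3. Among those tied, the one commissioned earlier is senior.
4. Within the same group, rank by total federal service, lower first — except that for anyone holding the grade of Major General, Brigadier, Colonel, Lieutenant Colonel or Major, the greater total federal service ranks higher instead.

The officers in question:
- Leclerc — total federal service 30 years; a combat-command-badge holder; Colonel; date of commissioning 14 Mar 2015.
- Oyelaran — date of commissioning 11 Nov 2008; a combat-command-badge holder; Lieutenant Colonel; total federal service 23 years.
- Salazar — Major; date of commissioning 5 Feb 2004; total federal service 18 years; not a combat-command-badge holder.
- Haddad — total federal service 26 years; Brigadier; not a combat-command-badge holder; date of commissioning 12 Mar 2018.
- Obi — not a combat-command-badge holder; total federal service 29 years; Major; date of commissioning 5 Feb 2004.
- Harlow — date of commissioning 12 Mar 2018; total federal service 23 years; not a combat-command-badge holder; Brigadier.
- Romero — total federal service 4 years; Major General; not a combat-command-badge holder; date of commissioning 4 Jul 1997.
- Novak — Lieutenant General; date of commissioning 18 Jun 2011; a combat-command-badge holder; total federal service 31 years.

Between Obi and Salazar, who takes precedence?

By grade: Novak (Lieutenant General); then Romero (Major General); then Haddad and Harlow (Brigadier); then Leclerc (Colonel); then Oyelaran (Lieutenant Colonel); then Obi and Salazar (Major).
Haddad and Harlow are each not a combat-command-badge holder, so the next rule applies.
Haddad and Harlow both have date of commissioning 12 Mar 2018, so the next rule applies.
Among Haddad and Harlow, by total federal service (higher first) (reversed rule for this group): Haddad (26 years) before Harlow (23 years).
Obi and Salazar are each not a combat-command-badge holder, so the next rule applies.
Obi and Salazar both have date of commissioning 5 Feb 2004, so the next rule applies.
Among Obi and Salazar, by total federal service (higher first) (reversed rule for this group): Obi (29 years) before Salazar (18 years).
So Obi takes precedence.

Obi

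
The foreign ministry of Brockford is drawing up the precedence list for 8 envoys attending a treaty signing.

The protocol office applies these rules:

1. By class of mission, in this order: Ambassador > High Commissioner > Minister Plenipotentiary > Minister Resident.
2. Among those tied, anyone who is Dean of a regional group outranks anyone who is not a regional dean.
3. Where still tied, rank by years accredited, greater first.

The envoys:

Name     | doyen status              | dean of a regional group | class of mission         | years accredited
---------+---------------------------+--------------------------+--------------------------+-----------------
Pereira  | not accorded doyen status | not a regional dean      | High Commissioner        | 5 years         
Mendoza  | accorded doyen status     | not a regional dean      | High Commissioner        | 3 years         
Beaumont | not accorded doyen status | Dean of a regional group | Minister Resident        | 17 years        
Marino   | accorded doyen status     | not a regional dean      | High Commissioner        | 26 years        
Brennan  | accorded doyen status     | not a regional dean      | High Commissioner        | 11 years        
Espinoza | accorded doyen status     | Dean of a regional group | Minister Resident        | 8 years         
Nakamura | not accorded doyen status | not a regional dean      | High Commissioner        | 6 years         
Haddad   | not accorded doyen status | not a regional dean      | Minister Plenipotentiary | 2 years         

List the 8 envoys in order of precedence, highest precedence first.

By class of mission: Marino, Brennan, Nakamura, Pereira and Mendoza (High Commissioner); then Haddad (Minister Plenipotentiary); then Beaumont and Espinoza (Minister Resident).
Marino, Brennan, Nakamura, Pereira and Mendoza are each not a regional dean, so the next rule applies.
Among Marino, Brennan, Nakamura, Pereira and Mendoza, by years accredited (higher first): Marino (26 years) before Brennan (11 years) before Nakamura (6 years) before Pereira (5 years) before Mendoza (3 years).
Beaumont and Espinoza are each Dean of a regional group, so the next rule applies.
Among Beaumont and Espinoza, by years accredited (higher first): Beaumont (17 years) before Espinoza (8 years).
Full order: Marino, Brennan, Nakamura, Pereira, Mendoza, Haddad, Beaumont, Espinoza.

Marino, Brennan, Nakamura, Pereira, Mendoza, Haddad, Beaumont, Espinoza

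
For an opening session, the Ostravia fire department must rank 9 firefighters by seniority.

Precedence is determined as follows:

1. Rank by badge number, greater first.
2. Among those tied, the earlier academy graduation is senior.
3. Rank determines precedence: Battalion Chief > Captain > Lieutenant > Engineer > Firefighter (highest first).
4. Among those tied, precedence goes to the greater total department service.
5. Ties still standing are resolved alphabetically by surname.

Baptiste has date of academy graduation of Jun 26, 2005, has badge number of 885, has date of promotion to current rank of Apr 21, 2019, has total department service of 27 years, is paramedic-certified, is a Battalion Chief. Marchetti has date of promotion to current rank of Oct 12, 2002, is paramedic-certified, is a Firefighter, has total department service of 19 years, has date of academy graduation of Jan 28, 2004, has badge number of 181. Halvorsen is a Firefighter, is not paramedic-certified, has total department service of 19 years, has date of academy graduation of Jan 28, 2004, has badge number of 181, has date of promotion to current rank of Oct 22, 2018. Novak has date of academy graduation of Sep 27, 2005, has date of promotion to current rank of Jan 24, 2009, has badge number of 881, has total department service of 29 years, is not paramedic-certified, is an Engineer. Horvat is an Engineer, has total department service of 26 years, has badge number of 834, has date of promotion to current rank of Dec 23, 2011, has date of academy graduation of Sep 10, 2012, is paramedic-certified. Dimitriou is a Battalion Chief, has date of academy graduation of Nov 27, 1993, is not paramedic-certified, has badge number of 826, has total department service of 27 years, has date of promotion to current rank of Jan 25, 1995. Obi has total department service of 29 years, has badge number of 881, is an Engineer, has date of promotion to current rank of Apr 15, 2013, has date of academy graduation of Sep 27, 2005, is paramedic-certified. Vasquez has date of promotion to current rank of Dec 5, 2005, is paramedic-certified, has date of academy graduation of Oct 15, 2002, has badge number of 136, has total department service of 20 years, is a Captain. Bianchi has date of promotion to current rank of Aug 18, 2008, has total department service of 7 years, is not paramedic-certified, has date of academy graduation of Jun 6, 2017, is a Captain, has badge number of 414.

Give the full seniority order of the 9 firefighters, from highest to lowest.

Baptiste, Novak, Obi, Horvat, Dimitriou, Bianchi, Halvorsen, Marchetti, Vasquez

By badge number (higher first): Baptiste (885); then Novak and Obi (both 881); then Horvat (834); then Dimitriou (826); then Bianchi (414); then Halvorsen and Marchetti (both 181); then Vasquez (136).
Novak and Obi both have date of academy graduation Sep 27, 2005, so the next rule applies.
Novak and Obi are each Engineer, so the next rule applies.
Novak and Obi both have total department service 29 years, so the next rule applies.
Among Novak and Obi, alphabetically by surname: Novak before Obi.
Halvorsen and Marchetti both have date of academy graduation Jan 28, 2004, so the next rule applies.
Halvorsen and Marchetti are each Firefighter, so the next rule applies.
Halvorsen and Marchetti both have total department service 19 years, so the next rule applies.
Among Halvorsen and Marchetti, alphabetically by surname: Halvorsen before Marchetti.
Full order: Baptiste, Novak, Obi, Horvat, Dimitriou, Bianchi, Halvorsen, Marchetti, Vasquez.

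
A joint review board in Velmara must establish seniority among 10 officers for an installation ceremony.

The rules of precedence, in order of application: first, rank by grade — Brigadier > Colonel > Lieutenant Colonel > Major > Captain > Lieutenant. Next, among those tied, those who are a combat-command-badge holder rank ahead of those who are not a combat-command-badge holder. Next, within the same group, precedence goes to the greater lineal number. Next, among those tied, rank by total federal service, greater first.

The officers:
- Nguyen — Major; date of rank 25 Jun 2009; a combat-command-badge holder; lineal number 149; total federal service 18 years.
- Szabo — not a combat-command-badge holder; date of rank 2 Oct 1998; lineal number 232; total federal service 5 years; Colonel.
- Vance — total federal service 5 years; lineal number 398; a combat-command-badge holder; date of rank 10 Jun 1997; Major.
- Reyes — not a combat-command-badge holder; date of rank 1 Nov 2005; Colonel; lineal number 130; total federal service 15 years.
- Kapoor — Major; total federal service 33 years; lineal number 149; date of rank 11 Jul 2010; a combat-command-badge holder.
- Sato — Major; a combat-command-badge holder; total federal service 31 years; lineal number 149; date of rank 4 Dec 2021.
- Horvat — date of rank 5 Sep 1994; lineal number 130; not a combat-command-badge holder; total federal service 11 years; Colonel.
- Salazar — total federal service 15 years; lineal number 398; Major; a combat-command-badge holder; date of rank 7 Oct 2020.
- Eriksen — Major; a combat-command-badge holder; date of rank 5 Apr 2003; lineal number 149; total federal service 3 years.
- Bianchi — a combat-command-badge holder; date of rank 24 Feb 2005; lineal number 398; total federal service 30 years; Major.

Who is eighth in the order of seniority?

Sato

By grade: Szabo, Reyes and Horvat (Colonel); then Bianchi, Salazar, Vance, Kapoor, Sato, Nguyen and Eriksen (Major).
Szabo, Reyes and Horvat are each not a combat-command-badge holder, so the next rule applies.
Among Szabo, Reyes and Horvat, by lineal number (higher first): Szabo (232) before Reyes and Horvat (130).
Among Reyes and Horvat, by total federal service (higher first): Reyes (15 years) before Horvat (11 years).
Bianchi, Salazar, Vance, Kapoor, Sato, Nguyen and Eriksen are each a combat-command-badge holder, so the next rule applies.
Among Bianchi, Salazar, Vance, Kapoor, Sato, Nguyen and Eriksen, by lineal number (higher first): Bianchi, Salazar and Vance (398) before Kapoor, Sato, Nguyen and Eriksen (149).
Among Bianchi, Salazar and Vance, by total federal service (higher first): Bianchi (30 years) before Salazar (15 years) before Vance (5 years).
Among Kapoor, Sato, Nguyen and Eriksen, by total federal service (higher first): Kapoor (33 years) before Sato (31 years) before Nguyen (18 years) before Eriksen (3 years).
Order: Szabo, Reyes, Horvat, Bianchi, Salazar, Vance, Kapoor, Sato, Nguyen, Eriksen.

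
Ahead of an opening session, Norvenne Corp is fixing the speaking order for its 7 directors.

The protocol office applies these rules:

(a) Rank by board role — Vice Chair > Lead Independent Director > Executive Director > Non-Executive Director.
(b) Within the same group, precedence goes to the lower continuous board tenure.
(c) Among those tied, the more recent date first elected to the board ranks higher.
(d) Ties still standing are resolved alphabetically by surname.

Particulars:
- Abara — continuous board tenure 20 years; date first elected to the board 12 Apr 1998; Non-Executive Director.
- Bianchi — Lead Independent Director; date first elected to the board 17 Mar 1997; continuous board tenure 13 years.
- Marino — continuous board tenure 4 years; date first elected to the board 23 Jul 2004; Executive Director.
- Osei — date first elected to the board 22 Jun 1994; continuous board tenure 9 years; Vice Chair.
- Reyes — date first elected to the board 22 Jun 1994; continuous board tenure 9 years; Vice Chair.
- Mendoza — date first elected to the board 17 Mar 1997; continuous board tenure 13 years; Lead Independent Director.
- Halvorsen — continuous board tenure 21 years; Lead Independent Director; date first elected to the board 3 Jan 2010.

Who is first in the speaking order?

By board role: Osei and Reyes (Vice Chair); then Bianchi, Mendoza and Halvorsen (Lead Independent Director); then Marino (Executive Director); then Abara (Non-Executive Director).
Osei and Reyes both have continuous board tenure 9 years, so the next rule applies.
Osei and Reyes both have date first elected to the board 22 Jun 1994, so the next rule applies.
Among Osei and Reyes, alphabetically by surname: Osei before Reyes.
Among Bianchi, Mendoza and Halvorsen, by continuous board tenure (lower first): Bianchi and Mendoza (13 years) before Halvorsen (21 years).
Bianchi and Mendoza both have date first elected to the board 17 Mar 1997, so the next rule applies.
Among Bianchi and Mendoza, alphabetically by surname: Bianchi before Mendoza.
Order: Osei, Reyes, Bianchi, Mendoza, Halvorsen, Marino, Abara.

Osei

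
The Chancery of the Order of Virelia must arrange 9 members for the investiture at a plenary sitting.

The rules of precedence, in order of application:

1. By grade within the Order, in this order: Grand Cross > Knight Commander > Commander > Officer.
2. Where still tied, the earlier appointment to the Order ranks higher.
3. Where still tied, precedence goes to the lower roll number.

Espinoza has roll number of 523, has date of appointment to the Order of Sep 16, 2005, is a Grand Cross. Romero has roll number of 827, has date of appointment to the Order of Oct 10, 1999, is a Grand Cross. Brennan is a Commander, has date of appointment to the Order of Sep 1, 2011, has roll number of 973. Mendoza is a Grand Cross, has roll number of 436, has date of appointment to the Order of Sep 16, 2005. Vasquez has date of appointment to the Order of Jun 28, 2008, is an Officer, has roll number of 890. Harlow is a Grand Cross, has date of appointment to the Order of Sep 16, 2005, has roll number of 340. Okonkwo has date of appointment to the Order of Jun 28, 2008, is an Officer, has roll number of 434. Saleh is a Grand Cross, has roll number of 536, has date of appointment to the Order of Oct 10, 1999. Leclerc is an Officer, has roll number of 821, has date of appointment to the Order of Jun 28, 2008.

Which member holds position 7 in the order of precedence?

Okonkwo

By grade within the Order: Saleh, Romero, Harlow, Mendoza and Espinoza (Grand Cross); then Brennan (Commander); then Okonkwo, Leclerc and Vasquez (Officer).
Among Saleh, Romero, Harlow, Mendoza and Espinoza, by date of appointment to the Order (earlier first): Saleh and Romero (Oct 10, 1999) before Harlow, Mendoza and Espinoza (Sep 16, 2005).
Among Saleh and Romero, by roll number (lower first): Saleh (536) before Romero (827).
Among Harlow, Mendoza and Espinoza, by roll number (lower first): Harlow (340) before Mendoza (436) before Espinoza (523).
Okonkwo, Leclerc and Vasquez all have date of appointment to the Order Jun 28, 2008, so the next rule applies.
Among Okonkwo, Leclerc and Vasquez, by roll number (lower first): Okonkwo (434) before Leclerc (821) before Vasquez (890).
Order: Saleh, Romero, Harlow, Mendoza, Espinoza, Brennan, Okonkwo, Leclerc, Vasquez.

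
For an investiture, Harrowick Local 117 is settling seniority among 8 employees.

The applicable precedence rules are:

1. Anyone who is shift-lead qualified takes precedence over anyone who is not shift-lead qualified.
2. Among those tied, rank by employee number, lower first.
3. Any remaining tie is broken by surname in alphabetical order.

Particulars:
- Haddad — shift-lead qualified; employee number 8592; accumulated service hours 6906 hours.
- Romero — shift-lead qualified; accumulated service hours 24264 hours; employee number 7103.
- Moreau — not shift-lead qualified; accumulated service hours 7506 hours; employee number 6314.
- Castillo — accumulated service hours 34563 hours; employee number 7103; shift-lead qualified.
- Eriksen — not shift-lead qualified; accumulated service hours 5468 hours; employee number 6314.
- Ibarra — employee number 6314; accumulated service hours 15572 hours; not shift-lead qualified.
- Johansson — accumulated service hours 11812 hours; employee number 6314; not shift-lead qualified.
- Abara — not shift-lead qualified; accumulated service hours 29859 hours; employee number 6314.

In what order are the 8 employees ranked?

By the first rule: Castillo, Romero and Haddad (each shift-lead qualified); then Abara, Eriksen, Ibarra, Johansson and Moreau (each not shift-lead qualified).
Among Castillo, Romero and Haddad, by employee number (lower first): Castillo and Romero (7103) before Haddad (8592).
Among Castillo and Romero, alphabetically by surname: Castillo before Romero.
Abara, Eriksen, Ibarra, Johansson and Moreau all have employee number 6314, so the next rule applies.
Among Abara, Eriksen, Ibarra, Johansson and Moreau, alphabetically by surname: Abara before Eriksen before Ibarra before Johansson before Moreau.
Full order: Castillo, Romero, Haddad, Abara, Eriksen, Ibarra, Johansson, Moreau.

Castillo, Romero, Haddad, Abara, Eriksen, Ibarra, Johansson, Moreau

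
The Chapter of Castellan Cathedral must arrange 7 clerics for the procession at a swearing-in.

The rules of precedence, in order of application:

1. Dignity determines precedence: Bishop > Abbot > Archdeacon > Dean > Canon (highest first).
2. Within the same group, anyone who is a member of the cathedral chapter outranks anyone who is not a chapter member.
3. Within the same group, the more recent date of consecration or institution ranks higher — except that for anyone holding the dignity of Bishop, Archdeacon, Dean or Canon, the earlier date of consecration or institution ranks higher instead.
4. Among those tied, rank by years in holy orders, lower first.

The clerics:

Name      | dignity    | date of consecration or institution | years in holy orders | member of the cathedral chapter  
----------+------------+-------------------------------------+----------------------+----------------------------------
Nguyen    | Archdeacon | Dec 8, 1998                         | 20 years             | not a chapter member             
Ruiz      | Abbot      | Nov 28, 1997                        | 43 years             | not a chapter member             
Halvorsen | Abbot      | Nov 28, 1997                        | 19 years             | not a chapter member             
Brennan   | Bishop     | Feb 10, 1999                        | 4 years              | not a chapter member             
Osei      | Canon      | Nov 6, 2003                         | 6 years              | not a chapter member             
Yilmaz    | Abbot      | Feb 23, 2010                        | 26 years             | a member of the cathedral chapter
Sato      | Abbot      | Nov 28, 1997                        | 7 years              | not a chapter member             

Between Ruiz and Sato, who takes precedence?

Sato

By dignity: Brennan (Bishop); then Yilmaz, Sato, Halvorsen and Ruiz (Abbot); then Nguyen (Archdeacon); then Osei (Canon).
Among Yilmaz, Sato, Halvorsen and Ruiz, a member of the cathedral chapter before not a chapter member: Yilmaz (a member of the cathedral chapter) before Sato, Halvorsen and Ruiz (not a chapter member).
Sato, Halvorsen and Ruiz all have date of consecration or institution Nov 28, 1997, so the next rule applies.
Among Sato, Halvorsen and Ruiz, by years in holy orders (lower first): Sato (7 years) before Halvorsen (19 years) before Ruiz (43 years).
So Sato takes precedence.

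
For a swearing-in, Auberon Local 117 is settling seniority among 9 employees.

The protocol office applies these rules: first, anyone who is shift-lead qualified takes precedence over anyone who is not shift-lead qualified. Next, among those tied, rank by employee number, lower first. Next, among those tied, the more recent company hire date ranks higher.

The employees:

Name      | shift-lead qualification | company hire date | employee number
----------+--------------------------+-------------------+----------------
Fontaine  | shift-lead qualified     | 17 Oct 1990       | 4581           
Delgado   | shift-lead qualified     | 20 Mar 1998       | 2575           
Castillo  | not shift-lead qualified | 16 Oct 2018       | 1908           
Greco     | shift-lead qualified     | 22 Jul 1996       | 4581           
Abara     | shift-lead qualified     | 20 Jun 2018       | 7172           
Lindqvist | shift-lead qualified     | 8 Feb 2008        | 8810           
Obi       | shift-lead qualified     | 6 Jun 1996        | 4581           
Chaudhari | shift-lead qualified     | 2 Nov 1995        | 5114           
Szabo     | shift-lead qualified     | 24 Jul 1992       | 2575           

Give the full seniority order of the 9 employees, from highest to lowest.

Delgado, Szabo, Greco, Obi, Fontaine, Chaudhari, Abara, Lindqvist, Castillo

By the first rule: Delgado, Szabo, Greco, Obi, Fontaine, Chaudhari, Abara and Lindqvist (each shift-lead qualified); then Castillo (not shift-lead qualified).
Among Delgado, Szabo, Greco, Obi, Fontaine, Chaudhari, Abara and Lindqvist, by employee number (lower first): Delgado and Szabo (2575) before Greco, Obi and Fontaine (4581) before Chaudhari (5114) before Abara (7172) before Lindqvist (8810).
Among Delgado and Szabo, by company hire date (later first): Delgado (20 Mar 1998) before Szabo (24 Jul 1992).
Among Greco, Obi and Fontaine, by company hire date (later first): Greco (22 Jul 1996) before Obi (6 Jun 1996) before Fontaine (17 Oct 1990).
Full order: Delgado, Szabo, Greco, Obi, Fontaine, Chaudhari, Abara, Lindqvist, Castillo.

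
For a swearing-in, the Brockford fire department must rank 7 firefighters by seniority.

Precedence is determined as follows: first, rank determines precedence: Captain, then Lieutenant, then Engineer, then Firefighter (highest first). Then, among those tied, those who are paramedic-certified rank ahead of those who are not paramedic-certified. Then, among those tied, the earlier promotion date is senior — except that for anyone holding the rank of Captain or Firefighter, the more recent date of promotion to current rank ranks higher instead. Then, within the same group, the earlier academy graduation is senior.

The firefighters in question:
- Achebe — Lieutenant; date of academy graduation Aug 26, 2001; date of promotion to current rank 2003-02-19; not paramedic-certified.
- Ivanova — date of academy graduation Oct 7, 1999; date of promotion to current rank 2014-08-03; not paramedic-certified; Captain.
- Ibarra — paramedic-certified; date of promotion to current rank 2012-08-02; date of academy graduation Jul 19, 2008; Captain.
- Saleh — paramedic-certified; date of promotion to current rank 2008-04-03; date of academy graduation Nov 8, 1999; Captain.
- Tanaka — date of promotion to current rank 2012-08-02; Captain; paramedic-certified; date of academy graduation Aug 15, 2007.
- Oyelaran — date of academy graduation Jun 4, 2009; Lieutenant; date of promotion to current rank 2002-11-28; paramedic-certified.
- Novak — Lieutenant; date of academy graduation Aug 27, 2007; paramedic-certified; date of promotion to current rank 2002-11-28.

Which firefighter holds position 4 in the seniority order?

Ivanova

By rank: Tanaka, Ibarra, Saleh and Ivanova (Captain); then Novak, Oyelaran and Achebe (Lieutenant).
Among Tanaka, Ibarra, Saleh and Ivanova, paramedic-certified before not paramedic-certified: Tanaka, Ibarra and Saleh (paramedic-certified) before Ivanova (not paramedic-certified).
Among Tanaka, Ibarra and Saleh, by date of promotion to current rank (later first) (reversed rule for this group): Tanaka and Ibarra (2012-08-02) before Saleh (2008-04-03).
Among Tanaka and Ibarra, by date of academy graduation (earlier first): Tanaka (Aug 15, 2007) before Ibarra (Jul 19, 2008).
Among Novak, Oyelaran and Achebe, paramedic-certified before not paramedic-certified: Novak and Oyelaran (paramedic-certified) before Achebe (not paramedic-certified).
Novak and Oyelaran both have date of promotion to current rank 2002-11-28, so the next rule applies.
Among Novak and Oyelaran, by date of academy graduation (earlier first): Novak (Aug 27, 2007) before Oyelaran (Jun 4, 2009).
Order: Tanaka, Ibarra, Saleh, Ivanova, Novak, Oyelaran, Achebe.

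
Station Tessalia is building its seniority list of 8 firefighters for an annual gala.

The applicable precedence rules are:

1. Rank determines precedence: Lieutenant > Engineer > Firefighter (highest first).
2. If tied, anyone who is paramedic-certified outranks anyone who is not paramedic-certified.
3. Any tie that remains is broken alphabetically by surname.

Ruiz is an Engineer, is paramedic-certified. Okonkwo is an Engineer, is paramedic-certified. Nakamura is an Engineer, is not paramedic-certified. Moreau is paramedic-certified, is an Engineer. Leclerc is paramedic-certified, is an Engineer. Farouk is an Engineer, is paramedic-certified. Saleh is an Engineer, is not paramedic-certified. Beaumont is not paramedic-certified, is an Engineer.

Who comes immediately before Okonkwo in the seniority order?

Moreau

By rank: Farouk, Leclerc, Moreau, Okonkwo, Ruiz, Beaumont, Nakamura and Saleh (Engineer).
Among Farouk, Leclerc, Moreau, Okonkwo, Ruiz, Beaumont, Nakamura and Saleh, paramedic-certified before not paramedic-certified: Farouk, Leclerc, Moreau, Okonkwo and Ruiz (paramedic-certified) before Beaumont, Nakamura and Saleh (not paramedic-certified).
Among Farouk, Leclerc, Moreau, Okonkwo and Ruiz, alphabetically by surname: Farouk before Leclerc before Moreau before Okonkwo before Ruiz.
Among Beaumont, Nakamura and Saleh, alphabetically by surname: Beaumont before Nakamura before Saleh.
Order: Farouk, Leclerc, Moreau, Okonkwo, Ruiz, Beaumont, Nakamura, Saleh.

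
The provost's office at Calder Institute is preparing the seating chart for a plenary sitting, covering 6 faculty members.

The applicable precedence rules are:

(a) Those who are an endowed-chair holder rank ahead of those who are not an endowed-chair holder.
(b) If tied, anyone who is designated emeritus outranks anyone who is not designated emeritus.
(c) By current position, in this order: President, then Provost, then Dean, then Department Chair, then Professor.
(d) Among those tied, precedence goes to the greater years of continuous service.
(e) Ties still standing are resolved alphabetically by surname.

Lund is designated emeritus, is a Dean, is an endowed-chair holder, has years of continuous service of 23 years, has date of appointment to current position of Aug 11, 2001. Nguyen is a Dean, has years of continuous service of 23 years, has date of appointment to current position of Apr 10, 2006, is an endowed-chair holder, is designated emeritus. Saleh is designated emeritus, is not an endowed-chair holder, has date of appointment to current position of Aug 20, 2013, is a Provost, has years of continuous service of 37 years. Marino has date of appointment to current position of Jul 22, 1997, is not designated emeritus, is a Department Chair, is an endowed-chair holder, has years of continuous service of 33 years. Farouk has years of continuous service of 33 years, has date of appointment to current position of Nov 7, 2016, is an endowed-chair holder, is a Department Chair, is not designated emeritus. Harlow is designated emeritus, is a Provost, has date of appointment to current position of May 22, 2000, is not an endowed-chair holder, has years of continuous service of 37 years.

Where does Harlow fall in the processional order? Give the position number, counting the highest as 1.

5

By the first rule: Lund, Nguyen, Farouk and Marino (each an endowed-chair holder); then Harlow and Saleh (both not an endowed-chair holder).
Among Lund, Nguyen, Farouk and Marino, designated emeritus before not designated emeritus: Lund and Nguyen (designated emeritus) before Farouk and Marino (not designated emeritus).
Lund and Nguyen are each Dean, so the next rule applies.
Lund and Nguyen both have years of continuous service 23 years, so the next rule applies.
Among Lund and Nguyen, alphabetically by surname: Lund before Nguyen.
Farouk and Marino are each Department Chair, so the next rule applies.
Farouk and Marino both have years of continuous service 33 years, so the next rule applies.
Among Farouk and Marino, alphabetically by surname: Farouk before Marino.
Harlow and Saleh are each designated emeritus, so the next rule applies.
Harlow and Saleh are each Provost, so the next rule applies.
Harlow and Saleh both have years of continuous service 37 years, so the next rule applies.
Among Harlow and Saleh, alphabetically by surname: Harlow before Saleh.
Order: Lund, Nguyen, Farouk, Marino, Harlow, Saleh. So position 5.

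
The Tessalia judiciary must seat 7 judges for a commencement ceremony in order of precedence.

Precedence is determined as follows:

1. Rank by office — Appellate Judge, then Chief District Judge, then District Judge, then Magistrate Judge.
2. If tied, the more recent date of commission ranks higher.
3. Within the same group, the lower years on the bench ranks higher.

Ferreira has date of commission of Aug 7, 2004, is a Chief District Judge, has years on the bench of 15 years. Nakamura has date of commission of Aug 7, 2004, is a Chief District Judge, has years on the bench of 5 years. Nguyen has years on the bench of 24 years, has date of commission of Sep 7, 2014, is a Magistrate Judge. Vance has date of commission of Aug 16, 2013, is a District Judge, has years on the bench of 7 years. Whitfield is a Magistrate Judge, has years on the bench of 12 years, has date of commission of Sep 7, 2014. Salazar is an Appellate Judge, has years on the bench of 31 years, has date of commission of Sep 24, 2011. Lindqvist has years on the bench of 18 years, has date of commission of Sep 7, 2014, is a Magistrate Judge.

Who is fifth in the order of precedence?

By office: Salazar (Appellate Judge); then Nakamura and Ferreira (Chief District Judge); then Vance (District Judge); then Whitfield, Lindqvist and Nguyen (Magistrate Judge).
Nakamura and Ferreira both have date of commission Aug 7, 2004, so the next rule applies.
Among Nakamura and Ferreira, by years on the bench (lower first): Nakamura (5 years) before Ferreira (15 years).
Whitfield, Lindqvist and Nguyen all have date of commission Sep 7, 2014, so the next rule applies.
Among Whitfield, Lindqvist and Nguyen, by years on the bench (lower first): Whitfield (12 years) before Lindqvist (18 years) before Nguyen (24 years).
Order: Salazar, Nakamura, Ferreira, Vance, Whitfield, Lindqvist, Nguyen.

Whitfield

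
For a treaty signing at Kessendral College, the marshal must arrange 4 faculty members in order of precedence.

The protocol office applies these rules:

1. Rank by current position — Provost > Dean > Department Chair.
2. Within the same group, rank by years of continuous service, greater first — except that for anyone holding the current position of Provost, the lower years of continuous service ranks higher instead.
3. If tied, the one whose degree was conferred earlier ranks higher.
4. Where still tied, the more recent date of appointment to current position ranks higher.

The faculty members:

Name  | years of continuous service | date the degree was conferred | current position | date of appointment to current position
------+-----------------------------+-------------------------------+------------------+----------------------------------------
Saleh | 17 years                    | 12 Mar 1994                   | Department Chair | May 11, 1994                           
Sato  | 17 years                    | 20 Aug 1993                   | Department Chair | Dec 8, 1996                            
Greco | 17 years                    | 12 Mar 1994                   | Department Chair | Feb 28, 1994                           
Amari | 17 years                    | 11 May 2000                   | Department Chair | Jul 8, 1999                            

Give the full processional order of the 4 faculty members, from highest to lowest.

Sato, Saleh, Greco, Amari

By current position: Sato, Saleh, Greco and Amari (Department Chair).
Sato, Saleh, Greco and Amari all have years of continuous service 17 years, so the next rule applies.
Among Sato, Saleh, Greco and Amari, by date the degree was conferred (earlier first): Sato (20 Aug 1993) before Saleh and Greco (12 Mar 1994) before Amari (11 May 2000).
Among Saleh and Greco, by date of appointment to current position (later first): Saleh (May 11, 1994) before Greco (Feb 28, 1994).
Full order: Sato, Saleh, Greco, Amari.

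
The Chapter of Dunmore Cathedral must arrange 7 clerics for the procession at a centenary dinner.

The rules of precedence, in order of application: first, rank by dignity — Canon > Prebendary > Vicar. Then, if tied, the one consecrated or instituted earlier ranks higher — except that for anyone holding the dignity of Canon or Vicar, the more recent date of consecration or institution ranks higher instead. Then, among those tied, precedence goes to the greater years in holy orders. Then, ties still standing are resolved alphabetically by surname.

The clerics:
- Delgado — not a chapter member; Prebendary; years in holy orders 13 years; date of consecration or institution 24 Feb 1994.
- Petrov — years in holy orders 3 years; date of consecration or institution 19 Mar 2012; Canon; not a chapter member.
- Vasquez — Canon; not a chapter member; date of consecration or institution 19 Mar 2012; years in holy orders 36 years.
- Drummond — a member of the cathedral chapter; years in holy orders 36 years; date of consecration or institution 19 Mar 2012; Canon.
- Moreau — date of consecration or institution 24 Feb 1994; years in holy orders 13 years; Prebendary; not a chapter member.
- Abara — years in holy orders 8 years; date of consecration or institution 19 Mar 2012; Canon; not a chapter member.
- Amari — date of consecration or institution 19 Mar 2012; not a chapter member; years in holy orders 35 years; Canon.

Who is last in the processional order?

By dignity: Drummond, Vasquez, Amari, Abara and Petrov (Canon); then Delgado and Moreau (Prebendary).
Drummond, Vasquez, Amari, Abara and Petrov all have date of consecration or institution 19 Mar 2012, so the next rule applies.
Among Drummond, Vasquez, Amari, Abara and Petrov, by years in holy orders (higher first): Drummond and Vasquez (36 years) before Amari (35 years) before Abara (8 years) before Petrov (3 years).
Among Drummond and Vasquez, alphabetically by surname: Drummond before Vasquez.
Delgado and Moreau both have date of consecration or institution 24 Feb 1994, so the next rule applies.
Delgado and Moreau both have years in holy orders 13 years, so the next rule applies.
Among Delgado and Moreau, alphabetically by surname: Delgado before Moreau.
Order: Drummond, Vasquez, Amari, Abara, Petrov, Delgado, Moreau.

Moreau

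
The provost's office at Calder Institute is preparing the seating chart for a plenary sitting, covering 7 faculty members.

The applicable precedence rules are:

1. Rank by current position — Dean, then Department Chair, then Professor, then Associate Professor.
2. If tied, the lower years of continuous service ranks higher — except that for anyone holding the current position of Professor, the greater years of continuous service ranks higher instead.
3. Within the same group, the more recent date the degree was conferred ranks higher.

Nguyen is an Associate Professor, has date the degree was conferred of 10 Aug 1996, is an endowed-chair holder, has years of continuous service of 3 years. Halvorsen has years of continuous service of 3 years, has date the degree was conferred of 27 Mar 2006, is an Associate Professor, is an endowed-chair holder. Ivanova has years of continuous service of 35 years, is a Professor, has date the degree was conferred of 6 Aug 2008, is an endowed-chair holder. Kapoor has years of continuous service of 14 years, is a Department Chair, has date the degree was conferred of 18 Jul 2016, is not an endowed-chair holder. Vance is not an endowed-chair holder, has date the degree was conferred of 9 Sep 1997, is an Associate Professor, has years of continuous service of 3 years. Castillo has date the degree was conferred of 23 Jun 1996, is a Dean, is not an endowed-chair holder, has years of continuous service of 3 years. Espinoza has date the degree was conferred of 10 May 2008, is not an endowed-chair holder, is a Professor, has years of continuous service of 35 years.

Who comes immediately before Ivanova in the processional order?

By current position: Castillo (Dean); then Kapoor (Department Chair); then Ivanova and Espinoza (Professor); then Halvorsen, Vance and Nguyen (Associate Professor).
Ivanova and Espinoza both have years of continuous service 35 years, so the next rule applies.
Among Ivanova and Espinoza, by date the degree was conferred (later first): Ivanova (6 Aug 2008) before Espinoza (10 May 2008).
Halvorsen, Vance and Nguyen all have years of continuous service 3 years, so the next rule applies.
Among Halvorsen, Vance and Nguyen, by date the degree was conferred (later first): Halvorsen (27 Mar 2006) before Vance (9 Sep 1997) before Nguyen (10 Aug 1996).
Order: Castillo, Kapoor, Ivanova, Espinoza, Halvorsen, Vance, Nguyen.

Kapoor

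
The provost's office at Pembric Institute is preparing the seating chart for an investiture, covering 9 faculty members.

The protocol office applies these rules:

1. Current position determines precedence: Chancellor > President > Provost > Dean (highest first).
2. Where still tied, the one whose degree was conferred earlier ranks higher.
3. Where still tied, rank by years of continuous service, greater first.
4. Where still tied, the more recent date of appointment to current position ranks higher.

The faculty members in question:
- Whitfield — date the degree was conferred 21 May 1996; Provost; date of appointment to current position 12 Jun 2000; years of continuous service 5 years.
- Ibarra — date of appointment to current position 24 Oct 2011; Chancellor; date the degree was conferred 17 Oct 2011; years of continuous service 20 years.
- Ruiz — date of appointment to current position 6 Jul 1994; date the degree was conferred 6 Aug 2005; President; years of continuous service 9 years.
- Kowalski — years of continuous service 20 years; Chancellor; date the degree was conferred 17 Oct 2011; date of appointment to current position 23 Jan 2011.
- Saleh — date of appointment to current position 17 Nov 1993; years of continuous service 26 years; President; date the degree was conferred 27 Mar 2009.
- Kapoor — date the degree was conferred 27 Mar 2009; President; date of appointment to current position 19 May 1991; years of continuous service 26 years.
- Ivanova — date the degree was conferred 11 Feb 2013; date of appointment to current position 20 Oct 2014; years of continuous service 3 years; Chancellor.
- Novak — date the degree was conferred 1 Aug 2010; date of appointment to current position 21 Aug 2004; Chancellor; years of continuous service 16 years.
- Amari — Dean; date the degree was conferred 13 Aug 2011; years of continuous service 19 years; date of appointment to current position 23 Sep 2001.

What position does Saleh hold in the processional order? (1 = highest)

By current position: Novak, Ibarra, Kowalski and Ivanova (Chancellor); then Ruiz, Saleh and Kapoor (President); then Whitfield (Provost); then Amari (Dean).
Among Novak, Ibarra, Kowalski and Ivanova, by date the degree was conferred (earlier first): Novak (1 Aug 2010) before Ibarra and Kowalski (17 Oct 2011) before Ivanova (11 Feb 2013).
Ibarra and Kowalski both have years of continuous service 20 years, so the next rule applies.
Among Ibarra and Kowalski, by date of appointment to current position (later first): Ibarra (24 Oct 2011) before Kowalski (23 Jan 2011).
Among Ruiz, Saleh and Kapoor, by date the degree was conferred (earlier first): Ruiz (6 Aug 2005) before Saleh and Kapoor (27 Mar 2009).
Saleh and Kapoor both have years of continuous service 26 years, so the next rule applies.
Among Saleh and Kapoor, by date of appointment to current position (later first): Saleh (17 Nov 1993) before Kapoor (19 May 1991).
Order: Novak, Ibarra, Kowalski, Ivanova, Ruiz, Saleh, Kapoor, Whitfield, Amari. So position 6.

6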